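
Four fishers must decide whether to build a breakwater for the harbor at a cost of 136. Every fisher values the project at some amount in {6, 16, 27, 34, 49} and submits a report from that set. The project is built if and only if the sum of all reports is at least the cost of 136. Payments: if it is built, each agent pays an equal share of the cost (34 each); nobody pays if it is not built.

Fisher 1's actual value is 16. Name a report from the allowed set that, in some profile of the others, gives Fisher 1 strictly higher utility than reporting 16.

Suppose Fisher 2 reports 27, Fisher 3 reports 49 and Fisher 4 reports 49.
Report 16: project built, pays 34, utility 16 - 34 = -18.
Report 6: project not built, utility 0.
So reporting 6 beats truth here (0 > -18).

6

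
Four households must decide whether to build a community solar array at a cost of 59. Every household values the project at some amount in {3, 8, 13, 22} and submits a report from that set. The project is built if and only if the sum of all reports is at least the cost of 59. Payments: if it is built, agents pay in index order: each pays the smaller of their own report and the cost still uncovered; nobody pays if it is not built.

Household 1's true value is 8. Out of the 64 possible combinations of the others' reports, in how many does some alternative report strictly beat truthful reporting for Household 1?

4

Others report (13, 22, 22): truth gives 0; report 3 gives 5 > 0. Violating.
Others report (22, 13, 22): truth gives 0; report 3 gives 5 > 0. Violating.
Others report (22, 22, 13): truth gives 0; report 3 gives 5 > 0. Violating.
Others report (22, 22, 22): truth gives 0; report 3 gives 5 > 0. Violating.
Others report (3, 3, 3): truth gives 0; no alternative beats it.
Others report (3, 3, 8): truth gives 0; no alternative beats it.
(Checking all 64 profiles: 4 have a profitable deviation, 60 do not.)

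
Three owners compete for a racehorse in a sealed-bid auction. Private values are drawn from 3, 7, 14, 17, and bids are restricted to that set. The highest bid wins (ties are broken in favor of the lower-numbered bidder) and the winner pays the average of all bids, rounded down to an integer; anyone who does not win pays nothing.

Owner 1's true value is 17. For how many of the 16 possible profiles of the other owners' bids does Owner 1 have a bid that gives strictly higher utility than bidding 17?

Others bid (3, 3): truth gives 10; bid 3 gives 14 > 10. Violating.
Others bid (3, 7): truth gives 8; bid 7 gives 12 > 8. Violating.
Others bid (3, 14): truth gives 6; bid 14 gives 7 > 6. Violating.
Others bid (7, 3): truth gives 8; bid 7 gives 12 > 8. Violating.
Others bid (3, 17): truth gives 5; no alternative beats it.
Others bid (7, 17): truth gives 4; no alternative beats it.
(Checking all 16 profiles: 9 have a profitable deviation, 7 do not.)

9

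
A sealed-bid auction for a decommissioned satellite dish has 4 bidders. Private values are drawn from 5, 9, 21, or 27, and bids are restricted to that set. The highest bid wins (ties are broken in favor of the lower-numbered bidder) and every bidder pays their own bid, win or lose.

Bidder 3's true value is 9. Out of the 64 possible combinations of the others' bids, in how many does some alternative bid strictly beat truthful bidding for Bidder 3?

62

Others bid (5, 5, 21): truth gives -9; bid 5 gives -5 > -9. Violating.
Others bid (5, 5, 27): truth gives -9; bid 5 gives -5 > -9. Violating.
Others bid (5, 9, 5): truth gives -9; bid 5 gives -5 > -9. Violating.
Others bid (5, 9, 9): truth gives -9; bid 5 gives -5 > -9. Violating.
Others bid (5, 5, 5): truth gives 0; no alternative beats it.
Others bid (5, 5, 9): truth gives 0; no alternative beats it.
(Checking all 64 profiles: 62 have a profitable deviation, 2 do not.)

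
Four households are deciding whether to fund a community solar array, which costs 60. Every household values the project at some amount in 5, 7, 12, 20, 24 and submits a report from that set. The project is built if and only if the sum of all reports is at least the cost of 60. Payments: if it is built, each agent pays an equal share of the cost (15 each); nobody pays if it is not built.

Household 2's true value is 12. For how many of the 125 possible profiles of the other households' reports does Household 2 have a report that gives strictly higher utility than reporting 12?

21

Others report (5, 20, 24): truth gives -3; report 5 gives 0 > -3. Violating.
Others report (5, 24, 20): truth gives -3; report 5 gives 0 > -3. Violating.
Others report (5, 24, 24): truth gives -3; report 5 gives 0 > -3. Violating.
Others report (7, 20, 24): truth gives -3; report 5 gives 0 > -3. Violating.
Others report (5, 5, 5): truth gives 0; no alternative beats it.
Others report (5, 5, 7): truth gives 0; no alternative beats it.
(Checking all 125 profiles: 21 have a profitable deviation, 104 do not.)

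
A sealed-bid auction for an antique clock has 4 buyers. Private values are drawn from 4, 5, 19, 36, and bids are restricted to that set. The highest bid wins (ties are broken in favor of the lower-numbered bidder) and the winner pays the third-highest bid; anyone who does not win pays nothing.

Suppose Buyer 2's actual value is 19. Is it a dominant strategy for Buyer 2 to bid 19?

No

Consider the case where Buyer 1 bids 4, Buyer 3 bids 4 and Buyer 4 bids 36.
Truthful bid 19: loses, pays 0, utility 0.
Bid 36 instead: wins, pays 4, utility 19 - 4 = 15.
Since 15 > 0, bidding 36 is strictly better here, so truthful bidding is not dominant.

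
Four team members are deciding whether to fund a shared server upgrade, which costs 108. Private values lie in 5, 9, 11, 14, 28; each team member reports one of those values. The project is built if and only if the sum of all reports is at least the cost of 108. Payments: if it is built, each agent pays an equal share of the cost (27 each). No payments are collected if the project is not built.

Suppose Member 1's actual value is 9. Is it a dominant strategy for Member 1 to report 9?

Yes

Check each profile of the others' reports and compare truth against every alternative report.
Others report (5, 5, 5): truth gives 0, best alternative gives 0.
Others report (5, 5, 9): truth gives 0, best alternative gives 0.
Others report (5, 5, 11): truth gives 0, best alternative gives 0.
Others report (5, 5, 14): truth gives 0, best alternative gives 0.
Others report (5, 5, 28): truth gives 0, best alternative gives 0.
Others report (5, 9, 5): truth gives 0, best alternative gives 0.
(Remaining 119 profiles checked similarly; truth is weakly best in each.)
In every case the truthful report is at least as good as any alternative, so it is a dominant strategy.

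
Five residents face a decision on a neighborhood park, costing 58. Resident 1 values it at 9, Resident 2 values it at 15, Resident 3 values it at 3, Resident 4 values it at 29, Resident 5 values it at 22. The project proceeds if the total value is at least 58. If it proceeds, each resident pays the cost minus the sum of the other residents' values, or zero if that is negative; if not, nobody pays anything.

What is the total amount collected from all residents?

Total value 78 ≥ cost 58, so it is built.
Resident 1: others sum to 69; max(0, 58 - 69) = 0.
Resident 2: others sum to 63; max(0, 58 - 63) = 0.
Resident 3: others sum to 75; max(0, 58 - 75) = 0.
Resident 4: others sum to 49; max(0, 58 - 49) = 9.
Resident 5: others sum to 56; max(0, 58 - 56) = 2.
Total collected = 0 + 0 + 0 + 9 + 2 = 11.

11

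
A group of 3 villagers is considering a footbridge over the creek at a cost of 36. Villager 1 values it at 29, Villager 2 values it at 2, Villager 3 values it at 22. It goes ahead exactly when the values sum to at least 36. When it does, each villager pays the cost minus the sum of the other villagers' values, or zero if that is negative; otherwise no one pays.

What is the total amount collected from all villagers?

17

Total value 53 ≥ cost 36, so it is built.
Villager 1: others sum to 24; max(0, 36 - 24) = 12.
Villager 2: others sum to 51; max(0, 36 - 51) = 0.
Villager 3: others sum to 31; max(0, 36 - 31) = 5.
Total collected = 12 + 0 + 5 = 17.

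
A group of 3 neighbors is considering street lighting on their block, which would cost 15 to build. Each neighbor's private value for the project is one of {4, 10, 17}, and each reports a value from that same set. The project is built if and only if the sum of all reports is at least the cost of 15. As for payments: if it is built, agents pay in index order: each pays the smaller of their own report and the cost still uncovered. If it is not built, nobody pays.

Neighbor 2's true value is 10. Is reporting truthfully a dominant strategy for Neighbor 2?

No

Consider the case where Neighbor 1 reports 4 and Neighbor 3 reports 10.
Truthful report 10: project built, pays 10, utility 10 - 10 = 0.
Report 4 instead: project built, pays 4, utility 10 - 4 = 6.
Since 6 > 0, reporting 4 is strictly better here, so truthful reporting is not dominant.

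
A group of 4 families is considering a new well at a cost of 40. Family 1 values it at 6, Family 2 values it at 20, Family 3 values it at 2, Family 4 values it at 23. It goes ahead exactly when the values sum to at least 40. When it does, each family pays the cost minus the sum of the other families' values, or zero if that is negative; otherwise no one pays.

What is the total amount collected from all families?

Total value 51 ≥ cost 40, so it is built.
Family 1: others sum to 45; max(0, 40 - 45) = 0.
Family 2: others sum to 31; max(0, 40 - 31) = 9.
Family 3: others sum to 49; max(0, 40 - 49) = 0.
Family 4: others sum to 28; max(0, 40 - 28) = 12.
Total collected = 0 + 9 + 0 + 12 = 21.

21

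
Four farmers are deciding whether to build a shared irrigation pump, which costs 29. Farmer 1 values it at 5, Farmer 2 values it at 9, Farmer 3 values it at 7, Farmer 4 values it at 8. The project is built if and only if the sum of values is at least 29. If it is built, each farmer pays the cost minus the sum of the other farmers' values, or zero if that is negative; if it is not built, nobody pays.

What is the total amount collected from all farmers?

Total value 29 ≥ cost 29, so it is built.
Farmer 1: others sum to 24; max(0, 29 - 24) = 5.
Farmer 2: others sum to 20; max(0, 29 - 20) = 9.
Farmer 3: others sum to 22; max(0, 29 - 22) = 7.
Farmer 4: others sum to 21; max(0, 29 - 21) = 8.
Total collected = 5 + 9 + 7 + 8 = 29.

29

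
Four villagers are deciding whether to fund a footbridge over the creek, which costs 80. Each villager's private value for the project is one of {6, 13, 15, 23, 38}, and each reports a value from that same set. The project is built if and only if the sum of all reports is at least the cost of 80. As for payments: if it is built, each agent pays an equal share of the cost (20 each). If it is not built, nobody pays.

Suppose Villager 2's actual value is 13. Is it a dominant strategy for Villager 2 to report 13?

No

Consider the case where Villager 1 reports 6, Villager 3 reports 23 and Villager 4 reports 38.
Truthful report 13: project built, pays 20, utility 13 - 20 = -7.
Report 6 instead: project not built, utility 0.
Since 0 > -7, reporting 6 is strictly better here, so truthful reporting is not dominant.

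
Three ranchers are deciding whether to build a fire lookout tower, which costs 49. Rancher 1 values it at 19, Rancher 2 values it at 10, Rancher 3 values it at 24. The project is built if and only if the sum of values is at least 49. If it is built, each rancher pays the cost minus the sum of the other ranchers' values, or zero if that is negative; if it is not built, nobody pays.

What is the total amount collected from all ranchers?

Total value 53 ≥ cost 49, so it is built.
Rancher 1: others sum to 34; max(0, 49 - 34) = 15.
Rancher 2: others sum to 43; max(0, 49 - 43) = 6.
Rancher 3: others sum to 29; max(0, 49 - 29) = 20.
Total collected = 15 + 6 + 20 = 41.

41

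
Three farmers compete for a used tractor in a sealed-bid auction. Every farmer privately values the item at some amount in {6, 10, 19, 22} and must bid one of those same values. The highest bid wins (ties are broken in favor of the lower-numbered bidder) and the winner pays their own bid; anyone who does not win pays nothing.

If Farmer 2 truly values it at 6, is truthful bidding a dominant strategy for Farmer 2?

Yes

Check each profile of the others' bids and compare truth against every alternative bid.
Others bid (6, 6): truth gives 0, best alternative gives -4.
Others bid (6, 10): truth gives 0, best alternative gives -4.
Others bid (6, 19): truth gives 0, best alternative gives 0.
Others bid (6, 22): truth gives 0, best alternative gives 0.
Others bid (10, 6): truth gives 0, best alternative gives 0.
Others bid (10, 10): truth gives 0, best alternative gives 0.
(Remaining 10 profiles checked similarly; truth is weakly best in each.)
In every case the truthful bid is at least as good as any alternative, so it is a dominant strategy.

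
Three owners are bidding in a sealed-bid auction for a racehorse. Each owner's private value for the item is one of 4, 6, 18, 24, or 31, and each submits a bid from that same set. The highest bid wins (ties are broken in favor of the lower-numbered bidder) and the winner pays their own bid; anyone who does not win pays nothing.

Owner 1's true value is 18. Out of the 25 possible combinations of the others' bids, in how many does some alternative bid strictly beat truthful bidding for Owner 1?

Others bid (4, 4): truth gives 0; bid 4 gives 14 > 0. Violating.
Others bid (4, 6): truth gives 0; bid 6 gives 12 > 0. Violating.
Others bid (6, 4): truth gives 0; bid 6 gives 12 > 0. Violating.
Others bid (6, 6): truth gives 0; bid 6 gives 12 > 0. Violating.
Others bid (4, 18): truth gives 0; no alternative beats it.
Others bid (4, 24): truth gives 0; no alternative beats it.
(Checking all 25 profiles: 4 have a profitable deviation, 21 do not.)

4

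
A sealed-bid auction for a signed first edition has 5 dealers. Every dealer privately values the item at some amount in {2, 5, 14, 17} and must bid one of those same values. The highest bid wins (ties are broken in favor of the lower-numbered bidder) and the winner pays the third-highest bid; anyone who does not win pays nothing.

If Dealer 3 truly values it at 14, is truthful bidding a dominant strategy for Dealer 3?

No

Consider the case where Dealer 1 bids 2, Dealer 2 bids 2, Dealer 4 bids 2 and Dealer 5 bids 17.
Truthful bid 14: loses, pays 0, utility 0.
Bid 17 instead: wins, pays 2, utility 14 - 2 = 12.
Since 12 > 0, bidding 17 is strictly better here, so truthful bidding is not dominant.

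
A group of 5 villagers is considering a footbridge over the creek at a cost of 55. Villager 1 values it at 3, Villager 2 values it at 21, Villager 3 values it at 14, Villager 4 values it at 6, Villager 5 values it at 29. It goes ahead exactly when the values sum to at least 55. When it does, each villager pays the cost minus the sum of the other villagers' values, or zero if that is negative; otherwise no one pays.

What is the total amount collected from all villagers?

14

Total value 73 ≥ cost 55, so it is built.
Villager 1: others sum to 70; max(0, 55 - 70) = 0.
Villager 2: others sum to 52; max(0, 55 - 52) = 3.
Villager 3: others sum to 59; max(0, 55 - 59) = 0.
Villager 4: others sum to 67; max(0, 55 - 67) = 0.
Villager 5: others sum to 44; max(0, 55 - 44) = 11.
Total collected = 0 + 3 + 0 + 0 + 11 = 14.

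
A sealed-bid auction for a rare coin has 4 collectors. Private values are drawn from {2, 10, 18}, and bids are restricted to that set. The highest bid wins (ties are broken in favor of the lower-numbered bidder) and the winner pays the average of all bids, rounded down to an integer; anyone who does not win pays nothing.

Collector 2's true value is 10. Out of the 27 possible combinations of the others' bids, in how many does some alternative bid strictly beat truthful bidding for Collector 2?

Others bid (10, 2, 2): truth gives 0; bid 18 gives 2 > 0. Violating.
Others bid (2, 2, 2): truth gives 6; no alternative beats it.
Others bid (2, 2, 10): truth gives 4; no alternative beats it.
(Checking all 27 profiles: 1 has a profitable deviation, 26 do not.)

1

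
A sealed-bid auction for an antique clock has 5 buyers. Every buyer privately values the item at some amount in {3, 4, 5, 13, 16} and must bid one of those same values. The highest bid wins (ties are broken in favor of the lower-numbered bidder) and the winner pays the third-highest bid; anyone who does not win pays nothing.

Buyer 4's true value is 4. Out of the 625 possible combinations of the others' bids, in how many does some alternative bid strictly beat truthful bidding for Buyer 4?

Others bid (3, 3, 3, 5): truth gives 0; bid 5 gives 1 > 0. Violating.
Others bid (3, 3, 3, 13): truth gives 0; bid 13 gives 1 > 0. Violating.
Others bid (3, 3, 3, 16): truth gives 0; bid 16 gives 1 > 0. Violating.
Others bid (3, 3, 4, 3): truth gives 0; bid 5 gives 1 > 0. Violating.
Others bid (3, 3, 3, 3): truth gives 1; no alternative beats it.
Others bid (3, 3, 3, 4): truth gives 1; no alternative beats it.
(Checking all 625 profiles: 12 have a profitable deviation, 613 do not.)

12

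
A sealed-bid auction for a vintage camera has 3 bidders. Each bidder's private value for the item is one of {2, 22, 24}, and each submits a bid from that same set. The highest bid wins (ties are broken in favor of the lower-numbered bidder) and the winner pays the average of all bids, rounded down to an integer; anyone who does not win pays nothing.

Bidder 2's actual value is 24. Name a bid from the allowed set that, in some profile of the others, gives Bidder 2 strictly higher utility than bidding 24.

22

Suppose Bidder 1 bids 2 and Bidder 3 bids 2.
Bid 24: wins, pays 9, utility 24 - 9 = 15.
Bid 22: wins, pays 8, utility 24 - 8 = 16.
So bidding 22 beats truth here (16 > 15).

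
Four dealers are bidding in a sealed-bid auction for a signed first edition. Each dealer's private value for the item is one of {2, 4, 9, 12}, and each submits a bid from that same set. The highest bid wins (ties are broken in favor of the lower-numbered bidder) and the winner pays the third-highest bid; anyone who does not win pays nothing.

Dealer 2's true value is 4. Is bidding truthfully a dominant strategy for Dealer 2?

No

Consider the case where Dealer 1 bids 2, Dealer 3 bids 2 and Dealer 4 bids 9.
Truthful bid 4: loses, pays 0, utility 0.
Bid 9 instead: wins, pays 2, utility 4 - 2 = 2.
Since 2 > 0, bidding 9 is strictly better here, so truthful bidding is not dominant.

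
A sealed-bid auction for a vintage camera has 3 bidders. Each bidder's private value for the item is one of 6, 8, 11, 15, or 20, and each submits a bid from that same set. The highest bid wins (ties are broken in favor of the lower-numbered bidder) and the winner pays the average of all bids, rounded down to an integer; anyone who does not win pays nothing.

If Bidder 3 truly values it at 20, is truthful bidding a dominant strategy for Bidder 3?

Consider the case where Bidder 1 bids 6 and Bidder 2 bids 6.
Truthful bid 20: wins, pays 10, utility 20 - 10 = 10.
Bid 8 instead: wins, pays 6, utility 20 - 6 = 14.
Since 14 > 10, bidding 8 is strictly better here, so truthful bidding is not dominant.

No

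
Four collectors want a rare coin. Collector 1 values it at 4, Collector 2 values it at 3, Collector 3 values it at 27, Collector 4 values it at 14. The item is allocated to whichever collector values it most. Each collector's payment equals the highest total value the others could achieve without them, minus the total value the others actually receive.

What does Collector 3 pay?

Collector 3 has the highest value and receives the item.
Without Collector 3, the item would go to the next-highest value, 14, so the others could achieve 14.
With Collector 3 present and winning, the others receive nothing, so their total is 0.
Payment = 14 - 0 = 14.

14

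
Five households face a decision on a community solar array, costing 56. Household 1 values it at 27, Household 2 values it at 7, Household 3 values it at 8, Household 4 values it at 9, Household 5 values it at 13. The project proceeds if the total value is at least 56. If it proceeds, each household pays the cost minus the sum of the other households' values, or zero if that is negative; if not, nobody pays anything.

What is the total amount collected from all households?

Total value 64 ≥ cost 56, so it is built.
Household 1: others sum to 37; max(0, 56 - 37) = 19.
Household 2: others sum to 57; max(0, 56 - 57) = 0.
Household 3: others sum to 56; max(0, 56 - 56) = 0.
Household 4: others sum to 55; max(0, 56 - 55) = 1.
Household 5: others sum to 51; max(0, 56 - 51) = 5.
Total collected = 19 + 0 + 0 + 1 + 5 = 25.

25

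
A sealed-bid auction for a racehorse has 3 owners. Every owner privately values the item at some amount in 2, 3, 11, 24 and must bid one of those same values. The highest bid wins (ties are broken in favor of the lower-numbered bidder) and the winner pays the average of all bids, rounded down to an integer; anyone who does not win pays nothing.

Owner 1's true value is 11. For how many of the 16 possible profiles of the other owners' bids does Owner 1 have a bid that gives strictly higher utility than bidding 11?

Others bid (2, 2): truth gives 6; bid 2 gives 9 > 6. Violating.
Others bid (2, 3): truth gives 6; bid 3 gives 9 > 6. Violating.
Others bid (3, 2): truth gives 6; bid 3 gives 9 > 6. Violating.
Others bid (3, 3): truth gives 6; bid 3 gives 8 > 6. Violating.
Others bid (2, 11): truth gives 3; no alternative beats it.
Others bid (2, 24): truth gives 0; no alternative beats it.
(Checking all 16 profiles: 4 have a profitable deviation, 12 do not.)

4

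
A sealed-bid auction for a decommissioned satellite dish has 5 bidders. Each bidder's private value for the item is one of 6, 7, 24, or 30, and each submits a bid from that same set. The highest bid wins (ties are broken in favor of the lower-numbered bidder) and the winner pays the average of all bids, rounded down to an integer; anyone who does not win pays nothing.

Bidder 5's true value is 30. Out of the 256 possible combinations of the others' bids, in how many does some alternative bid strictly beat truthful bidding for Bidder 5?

16

Others bid (6, 6, 6, 6): truth gives 20; bid 7 gives 24 > 20. Violating.
Others bid (6, 6, 6, 7): truth gives 19; bid 24 gives 21 > 19. Violating.
Others bid (6, 6, 7, 6): truth gives 19; bid 24 gives 21 > 19. Violating.
Others bid (6, 6, 7, 7): truth gives 19; bid 24 gives 20 > 19. Violating.
Others bid (6, 6, 6, 24): truth gives 16; no alternative beats it.
Others bid (6, 6, 6, 30): truth gives 0; no alternative beats it.
(Checking all 256 profiles: 16 have a profitable deviation, 240 do not.)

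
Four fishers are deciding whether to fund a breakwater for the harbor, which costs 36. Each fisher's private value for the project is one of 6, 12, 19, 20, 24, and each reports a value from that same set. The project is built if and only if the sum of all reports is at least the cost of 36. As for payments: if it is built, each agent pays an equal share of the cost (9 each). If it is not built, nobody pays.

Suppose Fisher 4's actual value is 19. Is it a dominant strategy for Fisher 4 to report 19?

Check each profile of the others' reports and compare truth against every alternative report.
Others report (6, 6, 6): truth gives 10, best alternative gives 10.
Others report (6, 6, 12): truth gives 10, best alternative gives 10.
Others report (6, 6, 19): truth gives 10, best alternative gives 10.
Others report (6, 6, 20): truth gives 10, best alternative gives 10.
Others report (6, 6, 24): truth gives 10, best alternative gives 10.
Others report (6, 12, 6): truth gives 10, best alternative gives 10.
(Remaining 119 profiles checked similarly; truth is weakly best in each.)
In every case the truthful report is at least as good as any alternative, so it is a dominant strategy.

Yes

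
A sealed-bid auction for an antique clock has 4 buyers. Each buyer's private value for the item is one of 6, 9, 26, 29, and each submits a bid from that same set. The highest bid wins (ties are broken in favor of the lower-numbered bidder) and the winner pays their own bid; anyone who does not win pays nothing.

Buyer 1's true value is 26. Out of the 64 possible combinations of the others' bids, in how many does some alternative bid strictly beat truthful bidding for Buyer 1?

8

Others bid (6, 6, 6): truth gives 0; bid 6 gives 20 > 0. Violating.
Others bid (6, 6, 9): truth gives 0; bid 9 gives 17 > 0. Violating.
Others bid (6, 9, 6): truth gives 0; bid 9 gives 17 > 0. Violating.
Others bid (6, 9, 9): truth gives 0; bid 9 gives 17 > 0. Violating.
Others bid (6, 6, 26): truth gives 0; no alternative beats it.
Others bid (6, 6, 29): truth gives 0; no alternative beats it.
(Checking all 64 profiles: 8 have a profitable deviation, 56 do not.)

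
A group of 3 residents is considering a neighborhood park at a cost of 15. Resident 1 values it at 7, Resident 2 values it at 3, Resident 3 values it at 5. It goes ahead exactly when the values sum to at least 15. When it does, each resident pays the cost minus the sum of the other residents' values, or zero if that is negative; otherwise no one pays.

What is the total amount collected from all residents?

Total value 15 ≥ cost 15, so it is built.
Resident 1: others sum to 8; max(0, 15 - 8) = 7.
Resident 2: others sum to 12; max(0, 15 - 12) = 3.
Resident 3: others sum to 10; max(0, 15 - 10) = 5.
Total collected = 7 + 3 + 5 = 15.

15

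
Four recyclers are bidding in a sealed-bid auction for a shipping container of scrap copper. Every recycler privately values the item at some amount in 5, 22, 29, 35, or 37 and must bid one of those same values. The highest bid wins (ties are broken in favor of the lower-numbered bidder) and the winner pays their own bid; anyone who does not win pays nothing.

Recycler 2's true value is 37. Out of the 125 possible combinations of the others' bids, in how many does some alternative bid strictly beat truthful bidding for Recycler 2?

48

Others bid (5, 5, 5): truth gives 0; bid 22 gives 15 > 0. Violating.
Others bid (5, 5, 22): truth gives 0; bid 22 gives 15 > 0. Violating.
Others bid (5, 5, 29): truth gives 0; bid 29 gives 8 > 0. Violating.
Others bid (5, 5, 35): truth gives 0; bid 35 gives 2 > 0. Violating.
Others bid (5, 5, 37): truth gives 0; no alternative beats it.
Others bid (5, 22, 37): truth gives 0; no alternative beats it.
(Checking all 125 profiles: 48 have a profitable deviation, 77 do not.)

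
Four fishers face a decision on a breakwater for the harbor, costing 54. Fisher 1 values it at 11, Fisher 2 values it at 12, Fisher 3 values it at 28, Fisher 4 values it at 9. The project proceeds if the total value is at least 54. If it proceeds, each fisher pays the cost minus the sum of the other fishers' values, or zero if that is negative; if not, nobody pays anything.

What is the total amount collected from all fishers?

36

Total value 60 ≥ cost 54, so it is built.
Fisher 1: others sum to 49; max(0, 54 - 49) = 5.
Fisher 2: others sum to 48; max(0, 54 - 48) = 6.
Fisher 3: others sum to 32; max(0, 54 - 32) = 22.
Fisher 4: others sum to 51; max(0, 54 - 51) = 3.
Total collected = 5 + 6 + 22 + 3 = 36.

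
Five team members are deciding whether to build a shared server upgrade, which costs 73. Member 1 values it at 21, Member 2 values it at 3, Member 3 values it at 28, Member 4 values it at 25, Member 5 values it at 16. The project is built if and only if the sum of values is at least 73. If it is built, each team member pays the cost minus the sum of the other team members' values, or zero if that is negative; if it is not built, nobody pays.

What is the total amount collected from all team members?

14

Total value 93 ≥ cost 73, so it is built.
Member 1: others sum to 72; max(0, 73 - 72) = 1.
Member 2: others sum to 90; max(0, 73 - 90) = 0.
Member 3: others sum to 65; max(0, 73 - 65) = 8.
Member 4: others sum to 68; max(0, 73 - 68) = 5.
Member 5: others sum to 77; max(0, 73 - 77) = 0.
Total collected = 1 + 0 + 8 + 5 + 0 = 14.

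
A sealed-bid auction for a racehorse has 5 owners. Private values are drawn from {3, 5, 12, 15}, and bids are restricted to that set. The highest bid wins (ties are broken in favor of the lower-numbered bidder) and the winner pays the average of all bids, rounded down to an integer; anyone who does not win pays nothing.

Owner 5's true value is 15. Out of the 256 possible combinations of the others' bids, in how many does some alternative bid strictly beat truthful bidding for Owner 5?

Others bid (3, 3, 3, 3): truth gives 10; bid 5 gives 12 > 10. Violating.
Others bid (3, 3, 5, 5): truth gives 9; bid 12 gives 10 > 9. Violating.
Others bid (3, 5, 3, 5): truth gives 9; bid 12 gives 10 > 9. Violating.
Others bid (3, 5, 5, 3): truth gives 9; bid 12 gives 10 > 9. Violating.
Others bid (3, 3, 3, 5): truth gives 10; no alternative beats it.
Others bid (3, 3, 3, 12): truth gives 8; no alternative beats it.
(Checking all 256 profiles: 8 have a profitable deviation, 248 do not.)

8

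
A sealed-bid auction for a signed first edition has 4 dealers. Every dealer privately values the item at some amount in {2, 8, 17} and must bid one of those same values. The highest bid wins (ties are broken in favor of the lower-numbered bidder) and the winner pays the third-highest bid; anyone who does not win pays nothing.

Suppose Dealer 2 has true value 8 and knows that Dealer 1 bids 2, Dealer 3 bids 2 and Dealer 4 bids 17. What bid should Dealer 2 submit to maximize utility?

17

Bid 2: loses, pays 0, utility 0.
Bid 8: loses, pays 0, utility 0.
Bid 17: wins, pays 2, utility 8 - 2 = 6.
The best choice is 17 with utility 6.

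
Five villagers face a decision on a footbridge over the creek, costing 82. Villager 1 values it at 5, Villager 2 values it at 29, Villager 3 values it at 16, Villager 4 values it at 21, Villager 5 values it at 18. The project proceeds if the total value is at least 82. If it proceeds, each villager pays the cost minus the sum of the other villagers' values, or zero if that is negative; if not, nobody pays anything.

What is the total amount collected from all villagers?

56

Total value 89 ≥ cost 82, so it is built.
Villager 1: others sum to 84; max(0, 82 - 84) = 0.
Villager 2: others sum to 60; max(0, 82 - 60) = 22.
Villager 3: others sum to 73; max(0, 82 - 73) = 9.
Villager 4: others sum to 68; max(0, 82 - 68) = 14.
Villager 5: others sum to 71; max(0, 82 - 71) = 11.
Total collected = 0 + 22 + 9 + 14 + 11 = 56.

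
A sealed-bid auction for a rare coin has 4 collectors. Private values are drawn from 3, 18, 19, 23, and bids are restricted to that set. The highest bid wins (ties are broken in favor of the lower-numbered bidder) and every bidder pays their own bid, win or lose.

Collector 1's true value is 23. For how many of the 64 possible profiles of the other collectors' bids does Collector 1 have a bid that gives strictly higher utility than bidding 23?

27

Others bid (3, 3, 3): truth gives 0; bid 3 gives 20 > 0. Violating.
Others bid (3, 3, 18): truth gives 0; bid 18 gives 5 > 0. Violating.
Others bid (3, 3, 19): truth gives 0; bid 19 gives 4 > 0. Violating.
Others bid (3, 18, 3): truth gives 0; bid 18 gives 5 > 0. Violating.
Others bid (3, 3, 23): truth gives 0; no alternative beats it.
Others bid (3, 18, 23): truth gives 0; no alternative beats it.
(Checking all 64 profiles: 27 have a profitable deviation, 37 do not.)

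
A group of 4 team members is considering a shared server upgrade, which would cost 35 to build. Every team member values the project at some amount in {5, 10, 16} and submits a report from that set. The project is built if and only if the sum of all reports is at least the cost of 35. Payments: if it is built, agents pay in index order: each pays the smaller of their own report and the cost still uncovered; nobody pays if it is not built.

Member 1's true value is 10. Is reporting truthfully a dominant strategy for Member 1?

No

Consider the case where Member 2 reports 5, Member 3 reports 10 and Member 4 reports 16.
Truthful report 10: project built, pays 10, utility 10 - 10 = 0.
Report 5 instead: project built, pays 5, utility 10 - 5 = 5.
Since 5 > 0, reporting 5 is strictly better here, so truthful reporting is not dominant.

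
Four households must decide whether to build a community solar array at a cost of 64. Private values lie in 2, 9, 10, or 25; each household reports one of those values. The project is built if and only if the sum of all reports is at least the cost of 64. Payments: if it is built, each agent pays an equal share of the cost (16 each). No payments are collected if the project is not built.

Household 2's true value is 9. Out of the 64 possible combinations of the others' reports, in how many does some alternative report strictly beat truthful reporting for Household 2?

6

Others report (9, 25, 25): truth gives -7; report 2 gives 0 > -7. Violating.
Others report (10, 25, 25): truth gives -7; report 2 gives 0 > -7. Violating.
Others report (25, 9, 25): truth gives -7; report 2 gives 0 > -7. Violating.
Others report (25, 10, 25): truth gives -7; report 2 gives 0 > -7. Violating.
Others report (2, 2, 2): truth gives 0; no alternative beats it.
Others report (2, 2, 9): truth gives 0; no alternative beats it.
(Checking all 64 profiles: 6 have a profitable deviation, 58 do not.)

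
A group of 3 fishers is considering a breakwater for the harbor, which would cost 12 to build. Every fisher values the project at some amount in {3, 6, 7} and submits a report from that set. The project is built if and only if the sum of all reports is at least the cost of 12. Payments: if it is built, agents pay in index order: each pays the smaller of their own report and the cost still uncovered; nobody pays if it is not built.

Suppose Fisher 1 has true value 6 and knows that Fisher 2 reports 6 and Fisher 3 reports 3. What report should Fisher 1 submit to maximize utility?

Report 3: project built, pays 3, utility 6 - 3 = 3.
Report 6: project built, pays 6, utility 6 - 6 = 0.
Report 7: project built, pays 7, utility 6 - 7 = -1.
The best choice is 3 with utility 3.

3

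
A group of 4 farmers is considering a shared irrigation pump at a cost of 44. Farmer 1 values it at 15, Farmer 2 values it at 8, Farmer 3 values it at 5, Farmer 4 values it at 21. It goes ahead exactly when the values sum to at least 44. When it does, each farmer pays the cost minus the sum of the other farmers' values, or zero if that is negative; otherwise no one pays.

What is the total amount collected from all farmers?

Total value 49 ≥ cost 44, so it is built.
Farmer 1: others sum to 34; max(0, 44 - 34) = 10.
Farmer 2: others sum to 41; max(0, 44 - 41) = 3.
Farmer 3: others sum to 44; max(0, 44 - 44) = 0.
Farmer 4: others sum to 28; max(0, 44 - 28) = 16.
Total collected = 10 + 3 + 0 + 16 = 29.

29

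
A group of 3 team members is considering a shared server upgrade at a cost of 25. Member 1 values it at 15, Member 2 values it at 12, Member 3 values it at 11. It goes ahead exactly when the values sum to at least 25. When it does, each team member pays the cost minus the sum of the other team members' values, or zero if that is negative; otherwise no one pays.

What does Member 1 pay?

Total value 38 ≥ cost 25, so the project is built.
The other team members' values sum to 23.
Cost minus that sum is 25 - 23 = 2.

2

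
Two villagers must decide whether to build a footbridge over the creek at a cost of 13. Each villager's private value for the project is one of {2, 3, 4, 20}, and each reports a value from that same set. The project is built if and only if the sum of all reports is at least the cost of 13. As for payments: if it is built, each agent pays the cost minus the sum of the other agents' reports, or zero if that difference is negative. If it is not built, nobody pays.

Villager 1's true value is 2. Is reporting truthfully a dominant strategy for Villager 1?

Yes

Check each profile of the others' reports and compare truth against every alternative report.
Others report (20): truth gives 2, best alternative gives 2.
Others report (2): truth gives 0, best alternative gives 0.
Others report (3): truth gives 0, best alternative gives 0.
Others report (4): truth gives 0, best alternative gives 0.
In every case the truthful report is at least as good as any alternative, so it is a dominant strategy.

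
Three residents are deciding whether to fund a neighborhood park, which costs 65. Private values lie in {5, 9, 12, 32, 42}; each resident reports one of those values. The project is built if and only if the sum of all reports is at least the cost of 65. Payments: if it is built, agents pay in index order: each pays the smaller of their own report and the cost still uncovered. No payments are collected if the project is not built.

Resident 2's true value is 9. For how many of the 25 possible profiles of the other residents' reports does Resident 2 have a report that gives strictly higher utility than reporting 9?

Others report (32, 32): truth gives 0; report 5 gives 4 > 0. Violating.
Others report (32, 42): truth gives 0; report 5 gives 4 > 0. Violating.
Others report (42, 32): truth gives 0; report 5 gives 4 > 0. Violating.
Others report (42, 42): truth gives 0; report 5 gives 4 > 0. Violating.
Others report (5, 5): truth gives 0; no alternative beats it.
Others report (5, 9): truth gives 0; no alternative beats it.
(Checking all 25 profiles: 4 have a profitable deviation, 21 do not.)

4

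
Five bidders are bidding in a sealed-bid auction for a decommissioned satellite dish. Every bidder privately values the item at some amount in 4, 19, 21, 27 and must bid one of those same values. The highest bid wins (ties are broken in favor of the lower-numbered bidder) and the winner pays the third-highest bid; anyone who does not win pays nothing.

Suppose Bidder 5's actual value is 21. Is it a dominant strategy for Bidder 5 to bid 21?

Consider the case where Bidder 1 bids 4, Bidder 2 bids 4, Bidder 3 bids 4 and Bidder 4 bids 21.
Truthful bid 21: loses, pays 0, utility 0.
Bid 27 instead: wins, pays 4, utility 21 - 4 = 17.
Since 17 > 0, bidding 27 is strictly better here, so truthful bidding is not dominant.

No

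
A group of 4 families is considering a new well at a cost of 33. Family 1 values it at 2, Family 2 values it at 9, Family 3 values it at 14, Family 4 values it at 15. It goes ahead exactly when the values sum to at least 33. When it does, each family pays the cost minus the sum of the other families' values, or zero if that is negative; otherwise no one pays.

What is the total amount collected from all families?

Total value 40 ≥ cost 33, so it is built.
Family 1: others sum to 38; max(0, 33 - 38) = 0.
Family 2: others sum to 31; max(0, 33 - 31) = 2.
Family 3: others sum to 26; max(0, 33 - 26) = 7.
Family 4: others sum to 25; max(0, 33 - 25) = 8.
Total collected = 0 + 2 + 7 + 8 = 17.

17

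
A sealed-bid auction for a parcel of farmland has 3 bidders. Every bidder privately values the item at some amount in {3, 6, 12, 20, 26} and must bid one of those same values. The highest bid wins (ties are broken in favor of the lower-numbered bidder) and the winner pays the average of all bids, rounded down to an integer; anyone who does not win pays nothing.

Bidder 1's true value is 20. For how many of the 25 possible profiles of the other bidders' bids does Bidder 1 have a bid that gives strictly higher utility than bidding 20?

Others bid (3, 3): truth gives 12; bid 3 gives 17 > 12. Violating.
Others bid (3, 6): truth gives 11; bid 6 gives 15 > 11. Violating.
Others bid (3, 12): truth gives 9; bid 12 gives 11 > 9. Violating.
Others bid (3, 26): truth gives 0; bid 26 gives 2 > 0. Violating.
Others bid (3, 20): truth gives 6; no alternative beats it.
Others bid (6, 20): truth gives 5; no alternative beats it.
(Checking all 25 profiles: 13 have a profitable deviation, 12 do not.)

13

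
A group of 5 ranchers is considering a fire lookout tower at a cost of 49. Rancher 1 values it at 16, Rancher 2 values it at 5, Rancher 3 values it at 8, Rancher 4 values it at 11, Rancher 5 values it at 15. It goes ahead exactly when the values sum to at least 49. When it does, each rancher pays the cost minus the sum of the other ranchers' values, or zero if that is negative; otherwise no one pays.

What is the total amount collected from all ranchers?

26

Total value 55 ≥ cost 49, so it is built.
Rancher 1: others sum to 39; max(0, 49 - 39) = 10.
Rancher 2: others sum to 50; max(0, 49 - 50) = 0.
Rancher 3: others sum to 47; max(0, 49 - 47) = 2.
Rancher 4: others sum to 44; max(0, 49 - 44) = 5.
Rancher 5: others sum to 40; max(0, 49 - 40) = 9.
Total collected = 10 + 0 + 2 + 5 + 9 = 26.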